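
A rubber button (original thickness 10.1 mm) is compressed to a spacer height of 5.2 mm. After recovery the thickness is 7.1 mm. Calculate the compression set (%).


CS = (t0 - recovered) / (t0 - ts) * 100
= (10.1 - 7.1) / (10.1 - 5.2) * 100
= 3.0 / 4.9 * 100
= 61.2%

61.2%


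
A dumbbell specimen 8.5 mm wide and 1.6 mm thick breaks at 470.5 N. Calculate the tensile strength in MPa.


Area = width * thickness = 8.5 * 1.6 = 13.6 mm^2
TS = force / area = 470.5 / 13.6 = 34.6 MPa

34.6 MPa


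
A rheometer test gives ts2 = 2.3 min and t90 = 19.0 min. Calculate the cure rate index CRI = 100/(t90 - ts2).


CRI = 100 / (t90 - ts2)
= 100 / (19.0 - 2.3)
= 100 / 16.7
= 5.99 min^-1

5.99 min^-1


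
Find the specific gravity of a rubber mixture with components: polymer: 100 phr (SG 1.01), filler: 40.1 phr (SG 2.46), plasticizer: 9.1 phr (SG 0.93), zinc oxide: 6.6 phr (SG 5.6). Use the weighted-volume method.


Sum of weights = 155.8
Volume contributions:
  polymer: 100/1.01 = 99.0099
  filler: 40.1/2.46 = 16.3008
  plasticizer: 9.1/0.93 = 9.7849
  zinc oxide: 6.6/5.6 = 1.1786
Sum of volumes = 126.2742
SG = 155.8 / 126.2742 = 1.234

SG = 1.234


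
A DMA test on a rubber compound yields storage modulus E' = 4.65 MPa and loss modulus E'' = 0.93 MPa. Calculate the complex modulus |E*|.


|E*| = sqrt(E'^2 + E''^2)
= sqrt(4.65^2 + 0.93^2)
= sqrt(21.6225 + 0.8649)
= 4.742 MPa

4.742 MPa


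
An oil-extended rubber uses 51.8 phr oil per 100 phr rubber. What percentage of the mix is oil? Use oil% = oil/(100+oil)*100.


Oil % = oil / (100 + oil) * 100
= 51.8 / (100 + 51.8) * 100
= 51.8 / 151.8 * 100
= 34.12%

34.12%


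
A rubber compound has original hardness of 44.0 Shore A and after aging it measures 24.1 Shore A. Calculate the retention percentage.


Retention = aged / original * 100
= 24.1 / 44.0 * 100
= 54.8%

54.8%


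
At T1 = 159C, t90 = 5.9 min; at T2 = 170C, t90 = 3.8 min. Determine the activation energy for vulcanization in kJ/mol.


T1 = 432.15 K, T2 = 443.15 K
1/T1 - 1/T2 = 5.7439e-05
ln(t1/t2) = ln(5.9/3.8) = 0.4400
Ea = 8.314 * 0.4400 / 5.7439e-05 = 63680.6072 J/mol
Ea = 63.68 kJ/mol

63.68 kJ/mol


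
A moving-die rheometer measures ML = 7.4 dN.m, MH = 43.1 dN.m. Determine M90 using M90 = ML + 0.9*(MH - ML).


M90 = ML + 0.9 * (MH - ML)
M90 = 7.4 + 0.9 * (43.1 - 7.4)
M90 = 7.4 + 0.9 * 35.7
M90 = 39.53 dN.m

39.53 dN.m


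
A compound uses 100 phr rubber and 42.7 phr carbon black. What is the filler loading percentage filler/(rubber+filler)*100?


Filler % = filler / (rubber + filler) * 100
= 42.7 / (100 + 42.7) * 100
= 42.7 / 142.7 * 100
= 29.92%

29.92%


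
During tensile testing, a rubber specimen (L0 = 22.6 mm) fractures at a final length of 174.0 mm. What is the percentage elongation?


Elongation = (Lf - L0) / L0 * 100
= (174.0 - 22.6) / 22.6 * 100
= 151.4 / 22.6 * 100
= 669.9%

669.9%


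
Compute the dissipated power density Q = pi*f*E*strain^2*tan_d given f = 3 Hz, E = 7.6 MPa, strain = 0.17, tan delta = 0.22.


Q = pi * f * E * strain^2 * tan_d
= pi * 3 * 7.6 * 0.17^2 * 0.22
= pi * 3 * 7.6 * 0.0289 * 0.22
= 0.4554

Q = 0.4554


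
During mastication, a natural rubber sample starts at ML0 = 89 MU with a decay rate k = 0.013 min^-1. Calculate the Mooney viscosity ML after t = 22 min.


ML = ML0 * exp(-k * t)
ML = 89 * exp(-0.013 * 22)
ML = 89 * 0.7513
ML = 66.86 MU

66.86 MU


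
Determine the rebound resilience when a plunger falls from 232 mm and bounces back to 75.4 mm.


Resilience = h_rebound / h_drop * 100
= 75.4 / 232 * 100
= 32.5%

32.5%


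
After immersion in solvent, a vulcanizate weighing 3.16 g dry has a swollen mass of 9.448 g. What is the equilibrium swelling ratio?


Q = W_swollen / W_dry
Q = 9.448 / 3.16
Q = 2.99

Q = 2.99


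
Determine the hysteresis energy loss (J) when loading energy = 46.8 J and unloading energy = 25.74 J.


Hysteresis loss = loading - unloading
= 46.8 - 25.74
= 21.06 J

21.06 J


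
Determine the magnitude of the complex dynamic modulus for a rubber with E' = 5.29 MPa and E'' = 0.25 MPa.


|E*| = sqrt(E'^2 + E''^2)
= sqrt(5.29^2 + 0.25^2)
= sqrt(27.9841 + 0.0625)
= 5.296 MPa

5.296 MPa


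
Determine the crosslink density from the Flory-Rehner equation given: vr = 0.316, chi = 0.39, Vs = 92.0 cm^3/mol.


ln(1 - vr) = ln(1 - 0.316) = -0.3798
Numerator = -((-0.3798) + 0.316 + 0.39 * 0.316^2) = 0.0249
Denominator = 92.0 * (0.316^(1/3) - 0.316/2) = 48.1278
nu = 0.0249 / 48.1278 = 5.1641e-04 mol/cm^3

5.1641e-04 mol/cm^3


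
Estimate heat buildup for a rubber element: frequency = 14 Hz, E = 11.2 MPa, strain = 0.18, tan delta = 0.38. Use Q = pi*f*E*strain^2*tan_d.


Q = pi * f * E * strain^2 * tan_d
= pi * 14 * 11.2 * 0.18^2 * 0.38
= pi * 14 * 11.2 * 0.0324 * 0.38
= 6.0649

Q = 6.0649


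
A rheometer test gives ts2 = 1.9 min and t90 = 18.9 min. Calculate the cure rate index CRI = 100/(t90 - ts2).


CRI = 100 / (t90 - ts2)
= 100 / (18.9 - 1.9)
= 100 / 17.0
= 5.88 min^-1

5.88 min^-1


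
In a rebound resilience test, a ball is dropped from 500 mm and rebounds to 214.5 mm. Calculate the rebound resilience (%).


Resilience = h_rebound / h_drop * 100
= 214.5 / 500 * 100
= 42.9%

42.9%


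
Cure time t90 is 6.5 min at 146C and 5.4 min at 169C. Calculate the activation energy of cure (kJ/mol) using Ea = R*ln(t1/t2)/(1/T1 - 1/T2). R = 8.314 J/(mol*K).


T1 = 419.15 K, T2 = 442.15 K
1/T1 - 1/T2 = 1.2410e-04
ln(t1/t2) = ln(6.5/5.4) = 0.1854
Ea = 8.314 * 0.1854 / 1.2410e-04 = 12420.4853 J/mol
Ea = 12.42 kJ/mol

12.42 kJ/mol


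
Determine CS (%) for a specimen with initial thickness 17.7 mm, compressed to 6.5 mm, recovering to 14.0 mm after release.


CS = (t0 - recovered) / (t0 - ts) * 100
= (17.7 - 14.0) / (17.7 - 6.5) * 100
= 3.7 / 11.2 * 100
= 33.0%

33.0%


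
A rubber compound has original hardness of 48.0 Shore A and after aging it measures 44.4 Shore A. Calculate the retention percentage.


Retention = aged / original * 100
= 44.4 / 48.0 * 100
= 92.5%

92.5%


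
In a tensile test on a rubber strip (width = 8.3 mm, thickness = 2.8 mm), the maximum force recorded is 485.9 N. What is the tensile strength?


Area = width * thickness = 8.3 * 2.8 = 23.24 mm^2
TS = force / area = 485.9 / 23.24 = 20.91 MPa

20.91 MPa


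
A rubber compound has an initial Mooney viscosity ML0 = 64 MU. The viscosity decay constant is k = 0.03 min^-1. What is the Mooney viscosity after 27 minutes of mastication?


ML = ML0 * exp(-k * t)
ML = 64 * exp(-0.03 * 27)
ML = 64 * 0.4449
ML = 28.47 MU

28.47 MU


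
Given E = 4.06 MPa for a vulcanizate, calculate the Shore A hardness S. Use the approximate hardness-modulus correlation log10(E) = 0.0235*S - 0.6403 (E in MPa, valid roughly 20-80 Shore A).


log10(E) = 0.0235*S - 0.6403  =>  S = (log10(E) + 0.6403) / 0.0235
log10(4.06) = 0.608526
S = (0.608526 + 0.6403) / 0.0235 = 1.248826 / 0.0235
S = 53.1

Shore A = 53.1


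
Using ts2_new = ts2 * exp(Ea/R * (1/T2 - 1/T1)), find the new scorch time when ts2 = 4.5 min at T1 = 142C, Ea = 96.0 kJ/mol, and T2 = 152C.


Convert temperatures: T1 = 142 + 273.15 = 415.15 K, T2 = 152 + 273.15 = 425.15 K
ts2_new = 4.5 * exp(96000 / 8.314 * (1/425.15 - 1/415.15))
1/T2 - 1/T1 = -5.6657e-05
ts2_new = 2.34 min

2.34 min


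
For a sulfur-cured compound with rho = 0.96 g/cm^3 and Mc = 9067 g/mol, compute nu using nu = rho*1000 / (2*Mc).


nu = rho * 1000 / (2 * Mc)
nu = 0.96 * 1000 / (2 * 9067)
nu = 960.0 / 18134
nu = 0.0529 mol/L

0.0529 mol/L


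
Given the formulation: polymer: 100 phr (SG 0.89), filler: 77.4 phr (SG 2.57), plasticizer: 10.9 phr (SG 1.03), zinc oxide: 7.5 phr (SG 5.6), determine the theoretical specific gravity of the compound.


Sum of weights = 195.8
Volume contributions:
  polymer: 100/0.89 = 112.3596
  filler: 77.4/2.57 = 30.1167
  plasticizer: 10.9/1.03 = 10.5825
  zinc oxide: 7.5/5.6 = 1.3393
Sum of volumes = 154.3981
SG = 195.8 / 154.3981 = 1.268

SG = 1.268


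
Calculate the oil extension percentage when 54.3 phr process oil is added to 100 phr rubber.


Oil % = oil / (100 + oil) * 100
= 54.3 / (100 + 54.3) * 100
= 54.3 / 154.3 * 100
= 35.19%

35.19%


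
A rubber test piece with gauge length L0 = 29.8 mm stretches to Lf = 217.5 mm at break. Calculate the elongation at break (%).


Elongation = (Lf - L0) / L0 * 100
= (217.5 - 29.8) / 29.8 * 100
= 187.7 / 29.8 * 100
= 629.9%

629.9%


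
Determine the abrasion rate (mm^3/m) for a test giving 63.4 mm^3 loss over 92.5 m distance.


Rate = volume_loss / distance
= 63.4 / 92.5
= 0.685 mm^3/m

0.685 mm^3/m


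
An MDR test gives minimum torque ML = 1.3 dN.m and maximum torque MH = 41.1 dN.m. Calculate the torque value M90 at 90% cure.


M90 = ML + 0.9 * (MH - ML)
M90 = 1.3 + 0.9 * (41.1 - 1.3)
M90 = 1.3 + 0.9 * 39.8
M90 = 37.12 dN.m

37.12 dN.m


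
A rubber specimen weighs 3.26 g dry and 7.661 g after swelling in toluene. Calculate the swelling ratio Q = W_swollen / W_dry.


Q = W_swollen / W_dry
Q = 7.661 / 3.26
Q = 2.35

Q = 2.35


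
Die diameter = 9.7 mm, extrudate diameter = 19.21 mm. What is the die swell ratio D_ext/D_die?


Die swell ratio = D_extrudate / D_die
= 19.21 / 9.7
= 1.98

Die swell = 1.98


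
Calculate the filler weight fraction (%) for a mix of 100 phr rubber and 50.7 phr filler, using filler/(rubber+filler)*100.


Filler % = filler / (rubber + filler) * 100
= 50.7 / (100 + 50.7) * 100
= 50.7 / 150.7 * 100
= 33.64%

33.64%


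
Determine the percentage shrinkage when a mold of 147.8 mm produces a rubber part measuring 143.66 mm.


Shrinkage = (mold - part) / mold * 100
= (147.8 - 143.66) / 147.8 * 100
= 4.14 / 147.8 * 100
= 2.8%

2.8%


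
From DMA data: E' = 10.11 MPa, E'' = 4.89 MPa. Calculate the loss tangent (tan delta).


tan delta = E'' / E'
= 4.89 / 10.11
= 0.4837

tan delta = 0.4837


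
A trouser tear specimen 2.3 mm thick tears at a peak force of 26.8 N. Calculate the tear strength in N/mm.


Tear strength = force / thickness
= 26.8 / 2.3
= 11.65 N/mm

11.65 N/mm


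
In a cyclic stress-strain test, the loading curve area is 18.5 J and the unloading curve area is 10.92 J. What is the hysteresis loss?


Hysteresis loss = loading - unloading
= 18.5 - 10.92
= 7.58 J

7.58 J


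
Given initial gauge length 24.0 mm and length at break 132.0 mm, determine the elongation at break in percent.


Elongation = (Lf - L0) / L0 * 100
= (132.0 - 24.0) / 24.0 * 100
= 108.0 / 24.0 * 100
= 450.0%

450.0%


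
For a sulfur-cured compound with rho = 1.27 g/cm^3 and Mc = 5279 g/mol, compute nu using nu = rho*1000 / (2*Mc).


nu = rho * 1000 / (2 * Mc)
nu = 1.27 * 1000 / (2 * 5279)
nu = 1270.0 / 10558
nu = 0.1203 mol/L

0.1203 mol/L


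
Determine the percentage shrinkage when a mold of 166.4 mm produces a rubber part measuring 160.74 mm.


Shrinkage = (mold - part) / mold * 100
= (166.4 - 160.74) / 166.4 * 100
= 5.66 / 166.4 * 100
= 3.4%

3.4%


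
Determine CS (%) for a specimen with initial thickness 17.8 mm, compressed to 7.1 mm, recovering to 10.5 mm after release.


CS = (t0 - recovered) / (t0 - ts) * 100
= (17.8 - 10.5) / (17.8 - 7.1) * 100
= 7.3 / 10.7 * 100
= 68.2%

68.2%


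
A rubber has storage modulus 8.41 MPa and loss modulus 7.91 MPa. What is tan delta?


tan delta = E'' / E'
= 7.91 / 8.41
= 0.9405

tan delta = 0.9405


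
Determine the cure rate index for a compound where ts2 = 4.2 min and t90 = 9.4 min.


CRI = 100 / (t90 - ts2)
= 100 / (9.4 - 4.2)
= 100 / 5.2
= 19.23 min^-1

19.23 min^-1


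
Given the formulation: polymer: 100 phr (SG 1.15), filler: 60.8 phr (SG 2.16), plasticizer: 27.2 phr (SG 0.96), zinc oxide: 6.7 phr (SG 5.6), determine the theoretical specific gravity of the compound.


Sum of weights = 194.7
Volume contributions:
  polymer: 100/1.15 = 86.9565
  filler: 60.8/2.16 = 28.1481
  plasticizer: 27.2/0.96 = 28.3333
  zinc oxide: 6.7/5.6 = 1.1964
Sum of volumes = 144.6344
SG = 194.7 / 144.6344 = 1.346

SG = 1.346


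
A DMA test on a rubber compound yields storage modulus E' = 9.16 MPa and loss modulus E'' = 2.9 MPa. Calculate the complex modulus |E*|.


|E*| = sqrt(E'^2 + E''^2)
= sqrt(9.16^2 + 2.9^2)
= sqrt(83.9056 + 8.4100)
= 9.608 MPa

9.608 MPa


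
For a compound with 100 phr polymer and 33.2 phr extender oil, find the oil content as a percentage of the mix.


Oil % = oil / (100 + oil) * 100
= 33.2 / (100 + 33.2) * 100
= 33.2 / 133.2 * 100
= 24.92%

24.92%


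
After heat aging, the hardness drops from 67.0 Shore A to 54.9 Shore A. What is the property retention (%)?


Retention = aged / original * 100
= 54.9 / 67.0 * 100
= 81.9%

81.9%


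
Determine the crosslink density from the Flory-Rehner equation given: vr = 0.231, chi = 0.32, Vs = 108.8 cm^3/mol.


ln(1 - vr) = ln(1 - 0.231) = -0.2627
Numerator = -((-0.2627) + 0.231 + 0.32 * 0.231^2) = 0.0146
Denominator = 108.8 * (0.231^(1/3) - 0.231/2) = 54.1910
nu = 0.0146 / 54.1910 = 2.6921e-04 mol/cm^3

2.6921e-04 mol/cm^3


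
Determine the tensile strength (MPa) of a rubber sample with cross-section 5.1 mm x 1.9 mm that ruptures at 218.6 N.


Area = width * thickness = 5.1 * 1.9 = 9.69 mm^2
TS = force / area = 218.6 / 9.69 = 22.56 MPa

22.56 MPa


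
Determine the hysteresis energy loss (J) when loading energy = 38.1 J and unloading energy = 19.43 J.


Hysteresis loss = loading - unloading
= 38.1 - 19.43
= 18.67 J

18.67 J


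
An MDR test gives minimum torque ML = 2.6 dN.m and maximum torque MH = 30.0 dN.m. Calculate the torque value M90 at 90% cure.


M90 = ML + 0.9 * (MH - ML)
M90 = 2.6 + 0.9 * (30.0 - 2.6)
M90 = 2.6 + 0.9 * 27.4
M90 = 27.26 dN.m

27.26 dN.m


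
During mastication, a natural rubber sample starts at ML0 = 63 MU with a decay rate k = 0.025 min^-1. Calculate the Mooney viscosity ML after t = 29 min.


ML = ML0 * exp(-k * t)
ML = 63 * exp(-0.025 * 29)
ML = 63 * 0.4843
ML = 30.51 MU

30.51 MU


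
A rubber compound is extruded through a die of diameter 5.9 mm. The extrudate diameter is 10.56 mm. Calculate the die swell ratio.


Die swell ratio = D_extrudate / D_die
= 10.56 / 5.9
= 1.79

Die swell = 1.79


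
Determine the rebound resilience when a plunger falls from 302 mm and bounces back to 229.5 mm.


Resilience = h_rebound / h_drop * 100
= 229.5 / 302 * 100
= 76.0%

76.0%


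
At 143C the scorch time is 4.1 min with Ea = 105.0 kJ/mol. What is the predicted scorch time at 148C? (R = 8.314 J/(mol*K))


Convert temperatures: T1 = 143 + 273.15 = 416.15 K, T2 = 148 + 273.15 = 421.15 K
ts2_new = 4.1 * exp(105000 / 8.314 * (1/421.15 - 1/416.15))
1/T2 - 1/T1 = -2.8529e-05
ts2_new = 2.86 min

2.86 min


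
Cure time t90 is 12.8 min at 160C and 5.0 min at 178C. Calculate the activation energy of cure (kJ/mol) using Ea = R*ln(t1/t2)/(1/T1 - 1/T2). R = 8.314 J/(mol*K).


T1 = 433.15 K, T2 = 451.15 K
1/T1 - 1/T2 = 9.2111e-05
ln(t1/t2) = ln(12.8/5.0) = 0.9400
Ea = 8.314 * 0.9400 / 9.2111e-05 = 84845.3416 J/mol
Ea = 84.85 kJ/mol

84.85 kJ/mol


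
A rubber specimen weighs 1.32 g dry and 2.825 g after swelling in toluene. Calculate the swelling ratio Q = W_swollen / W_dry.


Q = W_swollen / W_dry
Q = 2.825 / 1.32
Q = 2.14

Q = 2.14


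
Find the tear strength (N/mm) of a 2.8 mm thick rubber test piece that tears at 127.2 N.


Tear strength = force / thickness
= 127.2 / 2.8
= 45.43 N/mm

45.43 N/mm


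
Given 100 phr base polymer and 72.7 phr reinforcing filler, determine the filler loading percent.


Filler % = filler / (rubber + filler) * 100
= 72.7 / (100 + 72.7) * 100
= 72.7 / 172.7 * 100
= 42.1%

42.1%


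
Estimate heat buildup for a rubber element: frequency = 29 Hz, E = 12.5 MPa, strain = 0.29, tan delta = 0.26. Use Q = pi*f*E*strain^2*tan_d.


Q = pi * f * E * strain^2 * tan_d
= pi * 29 * 12.5 * 0.29^2 * 0.26
= pi * 29 * 12.5 * 0.0841 * 0.26
= 24.9016

Q = 24.9016


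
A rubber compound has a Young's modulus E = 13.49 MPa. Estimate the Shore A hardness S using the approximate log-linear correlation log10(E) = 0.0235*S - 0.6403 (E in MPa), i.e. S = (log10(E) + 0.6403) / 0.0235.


log10(E) = 0.0235*S - 0.6403  =>  S = (log10(E) + 0.6403) / 0.0235
log10(13.49) = 1.130012
S = (1.130012 + 0.6403) / 0.0235 = 1.770312 / 0.0235
S = 75.3

Shore A = 75.3


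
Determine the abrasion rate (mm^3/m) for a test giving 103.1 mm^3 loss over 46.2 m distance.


Rate = volume_loss / distance
= 103.1 / 46.2
= 2.232 mm^3/m

2.232 mm^3/m


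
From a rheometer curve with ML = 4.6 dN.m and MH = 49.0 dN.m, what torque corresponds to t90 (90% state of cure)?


M90 = ML + 0.9 * (MH - ML)
M90 = 4.6 + 0.9 * (49.0 - 4.6)
M90 = 4.6 + 0.9 * 44.4
M90 = 44.56 dN.m

44.56 dN.m


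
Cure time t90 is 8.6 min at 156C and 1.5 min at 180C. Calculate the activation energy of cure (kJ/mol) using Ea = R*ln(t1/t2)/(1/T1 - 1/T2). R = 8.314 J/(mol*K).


T1 = 429.15 K, T2 = 453.15 K
1/T1 - 1/T2 = 1.2341e-04
ln(t1/t2) = ln(8.6/1.5) = 1.7463
Ea = 8.314 * 1.7463 / 1.2341e-04 = 117643.5202 J/mol
Ea = 117.64 kJ/mol

117.64 kJ/mol


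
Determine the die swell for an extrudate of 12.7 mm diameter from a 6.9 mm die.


Die swell ratio = D_extrudate / D_die
= 12.7 / 6.9
= 1.841

Die swell = 1.841


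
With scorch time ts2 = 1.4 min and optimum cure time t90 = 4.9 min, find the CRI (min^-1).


CRI = 100 / (t90 - ts2)
= 100 / (4.9 - 1.4)
= 100 / 3.5
= 28.57 min^-1

28.57 min^-1


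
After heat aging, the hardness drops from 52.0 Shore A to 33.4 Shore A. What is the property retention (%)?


Retention = aged / original * 100
= 33.4 / 52.0 * 100
= 64.2%

64.2%


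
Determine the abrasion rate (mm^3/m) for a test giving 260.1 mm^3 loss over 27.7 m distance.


Rate = volume_loss / distance
= 260.1 / 27.7
= 9.39 mm^3/m

9.39 mm^3/m


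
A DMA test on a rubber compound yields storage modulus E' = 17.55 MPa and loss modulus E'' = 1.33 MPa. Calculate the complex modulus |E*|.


|E*| = sqrt(E'^2 + E''^2)
= sqrt(17.55^2 + 1.33^2)
= sqrt(308.0025 + 1.7689)
= 17.6 MPa

17.6 MPa


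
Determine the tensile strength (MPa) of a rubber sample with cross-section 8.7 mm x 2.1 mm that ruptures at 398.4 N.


Area = width * thickness = 8.7 * 2.1 = 18.27 mm^2
TS = force / area = 398.4 / 18.27 = 21.81 MPa

21.81 MPa


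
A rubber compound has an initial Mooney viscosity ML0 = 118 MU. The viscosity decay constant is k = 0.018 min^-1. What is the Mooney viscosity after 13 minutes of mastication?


ML = ML0 * exp(-k * t)
ML = 118 * exp(-0.018 * 13)
ML = 118 * 0.7914
ML = 93.38 MU

93.38 MU


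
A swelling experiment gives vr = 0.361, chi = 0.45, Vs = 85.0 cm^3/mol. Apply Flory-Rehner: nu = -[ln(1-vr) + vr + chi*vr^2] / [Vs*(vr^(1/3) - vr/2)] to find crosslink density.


ln(1 - vr) = ln(1 - 0.361) = -0.4479
Numerator = -((-0.4479) + 0.361 + 0.45 * 0.361^2) = 0.0282
Denominator = 85.0 * (0.361^(1/3) - 0.361/2) = 45.1806
nu = 0.0282 / 45.1806 = 6.2430e-04 mol/cm^3

6.2430e-04 mol/cm^3


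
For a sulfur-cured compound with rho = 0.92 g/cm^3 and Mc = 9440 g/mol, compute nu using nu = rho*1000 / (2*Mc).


nu = rho * 1000 / (2 * Mc)
nu = 0.92 * 1000 / (2 * 9440)
nu = 920.0 / 18880
nu = 0.0487 mol/L

0.0487 mol/L


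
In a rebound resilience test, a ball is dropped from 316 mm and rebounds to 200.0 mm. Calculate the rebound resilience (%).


Resilience = h_rebound / h_drop * 100
= 200.0 / 316 * 100
= 63.3%

63.3%


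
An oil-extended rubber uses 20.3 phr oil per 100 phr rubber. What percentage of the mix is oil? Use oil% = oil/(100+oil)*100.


Oil % = oil / (100 + oil) * 100
= 20.3 / (100 + 20.3) * 100
= 20.3 / 120.3 * 100
= 16.87%

16.87%


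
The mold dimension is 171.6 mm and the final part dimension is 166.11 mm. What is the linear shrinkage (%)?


Shrinkage = (mold - part) / mold * 100
= (171.6 - 166.11) / 171.6 * 100
= 5.49 / 171.6 * 100
= 3.2%

3.2%


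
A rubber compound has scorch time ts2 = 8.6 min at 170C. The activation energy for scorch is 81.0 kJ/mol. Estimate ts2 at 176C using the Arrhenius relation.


Convert temperatures: T1 = 170 + 273.15 = 443.15 K, T2 = 176 + 273.15 = 449.15 K
ts2_new = 8.6 * exp(81000 / 8.314 * (1/449.15 - 1/443.15))
1/T2 - 1/T1 = -3.0145e-05
ts2_new = 6.41 min

6.41 min


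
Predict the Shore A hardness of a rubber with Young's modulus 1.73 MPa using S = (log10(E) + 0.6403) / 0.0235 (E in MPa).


log10(E) = 0.0235*S - 0.6403  =>  S = (log10(E) + 0.6403) / 0.0235
log10(1.73) = 0.238046
S = (0.238046 + 0.6403) / 0.0235 = 0.878346 / 0.0235
S = 37.4

Shore A = 37.4


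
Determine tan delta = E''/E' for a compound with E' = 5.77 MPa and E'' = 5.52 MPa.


tan delta = E'' / E'
= 5.52 / 5.77
= 0.9567

tan delta = 0.9567


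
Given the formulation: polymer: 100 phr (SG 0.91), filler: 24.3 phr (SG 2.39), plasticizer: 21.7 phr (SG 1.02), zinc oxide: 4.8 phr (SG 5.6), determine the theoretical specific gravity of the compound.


Sum of weights = 150.8
Volume contributions:
  polymer: 100/0.91 = 109.8901
  filler: 24.3/2.39 = 10.1674
  plasticizer: 21.7/1.02 = 21.2745
  zinc oxide: 4.8/5.6 = 0.8571
Sum of volumes = 142.1891
SG = 150.8 / 142.1891 = 1.061

SG = 1.061


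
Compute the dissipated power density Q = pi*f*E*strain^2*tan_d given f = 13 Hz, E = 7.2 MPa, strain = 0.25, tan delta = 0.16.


Q = pi * f * E * strain^2 * tan_d
= pi * 13 * 7.2 * 0.25^2 * 0.16
= pi * 13 * 7.2 * 0.0625 * 0.16
= 2.9405

Q = 2.9405


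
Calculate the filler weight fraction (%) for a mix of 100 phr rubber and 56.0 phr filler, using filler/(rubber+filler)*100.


Filler % = filler / (rubber + filler) * 100
= 56.0 / (100 + 56.0) * 100
= 56.0 / 156.0 * 100
= 35.9%

35.9%


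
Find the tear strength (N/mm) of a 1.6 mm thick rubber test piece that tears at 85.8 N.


Tear strength = force / thickness
= 85.8 / 1.6
= 53.62 N/mm

53.62 N/mm


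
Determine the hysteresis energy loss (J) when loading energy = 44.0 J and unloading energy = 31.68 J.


Hysteresis loss = loading - unloading
= 44.0 - 31.68
= 12.32 J

12.32 J


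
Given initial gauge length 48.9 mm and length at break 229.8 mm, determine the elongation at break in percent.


Elongation = (Lf - L0) / L0 * 100
= (229.8 - 48.9) / 48.9 * 100
= 180.9 / 48.9 * 100
= 369.9%

369.9%


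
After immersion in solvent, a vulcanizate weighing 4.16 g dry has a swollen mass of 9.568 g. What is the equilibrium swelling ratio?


Q = W_swollen / W_dry
Q = 9.568 / 4.16
Q = 2.3

Q = 2.3


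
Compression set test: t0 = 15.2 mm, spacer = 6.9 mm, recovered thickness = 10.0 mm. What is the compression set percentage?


CS = (t0 - recovered) / (t0 - ts) * 100
= (15.2 - 10.0) / (15.2 - 6.9) * 100
= 5.2 / 8.3 * 100
= 62.7%

62.7%


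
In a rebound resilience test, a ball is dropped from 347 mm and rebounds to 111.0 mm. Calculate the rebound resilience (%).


Resilience = h_rebound / h_drop * 100
= 111.0 / 347 * 100
= 32.0%

32.0%


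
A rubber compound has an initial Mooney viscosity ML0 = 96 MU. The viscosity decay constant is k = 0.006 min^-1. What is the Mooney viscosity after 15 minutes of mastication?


ML = ML0 * exp(-k * t)
ML = 96 * exp(-0.006 * 15)
ML = 96 * 0.9139
ML = 87.74 MU

87.74 MU


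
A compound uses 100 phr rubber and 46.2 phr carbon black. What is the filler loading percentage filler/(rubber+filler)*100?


Filler % = filler / (rubber + filler) * 100
= 46.2 / (100 + 46.2) * 100
= 46.2 / 146.2 * 100
= 31.6%

31.6%


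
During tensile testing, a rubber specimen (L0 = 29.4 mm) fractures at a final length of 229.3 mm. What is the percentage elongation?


Elongation = (Lf - L0) / L0 * 100
= (229.3 - 29.4) / 29.4 * 100
= 199.9 / 29.4 * 100
= 679.9%

679.9%


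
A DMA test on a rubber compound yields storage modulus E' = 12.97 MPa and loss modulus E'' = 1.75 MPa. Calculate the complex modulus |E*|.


|E*| = sqrt(E'^2 + E''^2)
= sqrt(12.97^2 + 1.75^2)
= sqrt(168.2209 + 3.0625)
= 13.088 MPa

13.088 MPa


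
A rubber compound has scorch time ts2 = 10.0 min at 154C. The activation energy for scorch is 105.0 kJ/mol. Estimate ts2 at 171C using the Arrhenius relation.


Convert temperatures: T1 = 154 + 273.15 = 427.15 K, T2 = 171 + 273.15 = 444.15 K
ts2_new = 10.0 * exp(105000 / 8.314 * (1/444.15 - 1/427.15))
1/T2 - 1/T1 = -8.9606e-05
ts2_new = 3.22 min

3.22 min


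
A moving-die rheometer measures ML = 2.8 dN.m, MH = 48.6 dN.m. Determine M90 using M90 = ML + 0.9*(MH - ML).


M90 = ML + 0.9 * (MH - ML)
M90 = 2.8 + 0.9 * (48.6 - 2.8)
M90 = 2.8 + 0.9 * 45.8
M90 = 44.02 dN.m

44.02 dN.m


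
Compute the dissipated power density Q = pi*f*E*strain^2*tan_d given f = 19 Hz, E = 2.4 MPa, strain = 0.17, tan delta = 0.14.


Q = pi * f * E * strain^2 * tan_d
= pi * 19 * 2.4 * 0.17^2 * 0.14
= pi * 19 * 2.4 * 0.0289 * 0.14
= 0.5796

Q = 0.5796


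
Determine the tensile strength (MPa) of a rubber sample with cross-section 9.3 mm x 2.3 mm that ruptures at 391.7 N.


Area = width * thickness = 9.3 * 2.3 = 21.39 mm^2
TS = force / area = 391.7 / 21.39 = 18.31 MPa

18.31 MPa


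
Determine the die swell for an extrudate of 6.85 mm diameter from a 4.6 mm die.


Die swell ratio = D_extrudate / D_die
= 6.85 / 4.6
= 1.489

Die swell = 1.489


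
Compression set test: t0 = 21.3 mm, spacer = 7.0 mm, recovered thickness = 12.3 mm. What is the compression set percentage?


CS = (t0 - recovered) / (t0 - ts) * 100
= (21.3 - 12.3) / (21.3 - 7.0) * 100
= 9.0 / 14.3 * 100
= 62.9%

62.9%


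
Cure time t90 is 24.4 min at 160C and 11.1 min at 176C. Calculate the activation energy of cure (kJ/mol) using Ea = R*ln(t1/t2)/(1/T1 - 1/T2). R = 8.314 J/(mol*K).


T1 = 433.15 K, T2 = 449.15 K
1/T1 - 1/T2 = 8.2241e-05
ln(t1/t2) = ln(24.4/11.1) = 0.7876
Ea = 8.314 * 0.7876 / 8.2241e-05 = 79624.4479 J/mol
Ea = 79.62 kJ/mol

79.62 kJ/mol


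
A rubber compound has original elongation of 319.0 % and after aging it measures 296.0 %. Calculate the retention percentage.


Retention = aged / original * 100
= 296.0 / 319.0 * 100
= 92.8%

92.8%


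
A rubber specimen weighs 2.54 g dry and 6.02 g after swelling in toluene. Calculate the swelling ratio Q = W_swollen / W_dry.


Q = W_swollen / W_dry
Q = 6.02 / 2.54
Q = 2.37

Q = 2.37


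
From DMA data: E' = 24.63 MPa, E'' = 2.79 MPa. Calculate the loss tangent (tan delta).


tan delta = E'' / E'
= 2.79 / 24.63
= 0.1133

tan delta = 0.1133


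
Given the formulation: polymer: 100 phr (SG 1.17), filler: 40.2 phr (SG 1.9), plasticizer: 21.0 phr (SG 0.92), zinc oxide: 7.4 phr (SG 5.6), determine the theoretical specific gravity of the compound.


Sum of weights = 168.6
Volume contributions:
  polymer: 100/1.17 = 85.4701
  filler: 40.2/1.9 = 21.1579
  plasticizer: 21.0/0.92 = 22.8261
  zinc oxide: 7.4/5.6 = 1.3214
Sum of volumes = 130.7755
SG = 168.6 / 130.7755 = 1.289

SG = 1.289


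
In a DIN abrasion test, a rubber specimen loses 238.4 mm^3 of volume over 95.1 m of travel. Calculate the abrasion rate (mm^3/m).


Rate = volume_loss / distance
= 238.4 / 95.1
= 2.507 mm^3/m

2.507 mm^3/m


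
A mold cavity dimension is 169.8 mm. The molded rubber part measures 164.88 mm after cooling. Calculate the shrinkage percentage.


Shrinkage = (mold - part) / mold * 100
= (169.8 - 164.88) / 169.8 * 100
= 4.92 / 169.8 * 100
= 2.9%

2.9%


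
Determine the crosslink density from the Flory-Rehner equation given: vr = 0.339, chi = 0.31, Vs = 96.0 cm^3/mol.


ln(1 - vr) = ln(1 - 0.339) = -0.4140
Numerator = -((-0.4140) + 0.339 + 0.31 * 0.339^2) = 0.0394
Denominator = 96.0 * (0.339^(1/3) - 0.339/2) = 50.6658
nu = 0.0394 / 50.6658 = 7.7717e-04 mol/cm^3

7.7717e-04 mol/cm^3


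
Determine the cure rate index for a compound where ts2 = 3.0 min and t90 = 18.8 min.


CRI = 100 / (t90 - ts2)
= 100 / (18.8 - 3.0)
= 100 / 15.8
= 6.33 min^-1

6.33 min^-1


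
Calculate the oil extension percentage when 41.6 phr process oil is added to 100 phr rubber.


Oil % = oil / (100 + oil) * 100
= 41.6 / (100 + 41.6) * 100
= 41.6 / 141.6 * 100
= 29.38%

29.38%


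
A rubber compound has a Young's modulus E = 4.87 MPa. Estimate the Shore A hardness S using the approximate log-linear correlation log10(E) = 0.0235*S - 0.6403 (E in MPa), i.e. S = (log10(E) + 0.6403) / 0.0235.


log10(E) = 0.0235*S - 0.6403  =>  S = (log10(E) + 0.6403) / 0.0235
log10(4.87) = 0.687529
S = (0.687529 + 0.6403) / 0.0235 = 1.327829 / 0.0235
S = 56.5

Shore A = 56.5


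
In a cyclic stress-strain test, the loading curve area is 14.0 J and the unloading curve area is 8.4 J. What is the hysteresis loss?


Hysteresis loss = loading - unloading
= 14.0 - 8.4
= 5.6 J

5.6 J


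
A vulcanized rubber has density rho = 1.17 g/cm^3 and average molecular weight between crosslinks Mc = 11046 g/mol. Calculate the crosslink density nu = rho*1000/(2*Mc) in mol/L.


nu = rho * 1000 / (2 * Mc)
nu = 1.17 * 1000 / (2 * 11046)
nu = 1170.0 / 22092
nu = 0.0530 mol/L

0.0530 mol/L


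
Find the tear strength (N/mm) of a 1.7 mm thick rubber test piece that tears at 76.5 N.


Tear strength = force / thickness
= 76.5 / 1.7
= 45.0 N/mm

45.0 N/mm


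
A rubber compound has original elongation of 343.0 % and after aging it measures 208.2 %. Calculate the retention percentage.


Retention = aged / original * 100
= 208.2 / 343.0 * 100
= 60.7%

60.7%


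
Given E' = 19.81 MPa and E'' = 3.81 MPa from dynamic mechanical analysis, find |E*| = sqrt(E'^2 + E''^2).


|E*| = sqrt(E'^2 + E''^2)
= sqrt(19.81^2 + 3.81^2)
= sqrt(392.4361 + 14.5161)
= 20.173 MPa

20.173 MPa


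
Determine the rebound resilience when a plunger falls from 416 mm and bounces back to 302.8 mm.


Resilience = h_rebound / h_drop * 100
= 302.8 / 416 * 100
= 72.8%

72.8%


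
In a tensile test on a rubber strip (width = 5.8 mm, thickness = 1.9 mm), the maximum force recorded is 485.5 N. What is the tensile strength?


Area = width * thickness = 5.8 * 1.9 = 11.02 mm^2
TS = force / area = 485.5 / 11.02 = 44.06 MPa

44.06 MPa


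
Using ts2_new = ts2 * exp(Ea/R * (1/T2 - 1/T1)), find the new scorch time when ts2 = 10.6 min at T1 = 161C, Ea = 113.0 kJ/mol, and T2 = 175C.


Convert temperatures: T1 = 161 + 273.15 = 434.15 K, T2 = 175 + 273.15 = 448.15 K
ts2_new = 10.6 * exp(113000 / 8.314 * (1/448.15 - 1/434.15))
1/T2 - 1/T1 = -7.1956e-05
ts2_new = 3.99 min

3.99 min


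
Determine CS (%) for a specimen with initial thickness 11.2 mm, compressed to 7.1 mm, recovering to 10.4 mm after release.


CS = (t0 - recovered) / (t0 - ts) * 100
= (11.2 - 10.4) / (11.2 - 7.1) * 100
= 0.8 / 4.1 * 100
= 19.5%

19.5%


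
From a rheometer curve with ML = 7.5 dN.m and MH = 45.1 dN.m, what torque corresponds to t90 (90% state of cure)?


M90 = ML + 0.9 * (MH - ML)
M90 = 7.5 + 0.9 * (45.1 - 7.5)
M90 = 7.5 + 0.9 * 37.6
M90 = 41.34 dN.m

41.34 dN.m


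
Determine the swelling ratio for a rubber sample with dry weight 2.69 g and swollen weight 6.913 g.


Q = W_swollen / W_dry
Q = 6.913 / 2.69
Q = 2.57

Q = 2.57


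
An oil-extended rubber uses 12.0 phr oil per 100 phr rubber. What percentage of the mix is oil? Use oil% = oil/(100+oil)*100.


Oil % = oil / (100 + oil) * 100
= 12.0 / (100 + 12.0) * 100
= 12.0 / 112.0 * 100
= 10.71%

10.71%


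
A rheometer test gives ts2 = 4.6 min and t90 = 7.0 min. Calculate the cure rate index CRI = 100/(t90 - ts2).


CRI = 100 / (t90 - ts2)
= 100 / (7.0 - 4.6)
= 100 / 2.4
= 41.67 min^-1

41.67 min^-1


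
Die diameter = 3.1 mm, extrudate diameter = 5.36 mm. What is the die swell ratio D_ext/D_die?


Die swell ratio = D_extrudate / D_die
= 5.36 / 3.1
= 1.729

Die swell = 1.729


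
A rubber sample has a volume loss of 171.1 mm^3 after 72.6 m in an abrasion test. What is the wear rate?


Rate = volume_loss / distance
= 171.1 / 72.6
= 2.357 mm^3/m

2.357 mm^3/m


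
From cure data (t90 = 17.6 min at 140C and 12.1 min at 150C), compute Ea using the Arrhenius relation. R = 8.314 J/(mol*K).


T1 = 413.15 K, T2 = 423.15 K
1/T1 - 1/T2 = 5.7200e-05
ln(t1/t2) = ln(17.6/12.1) = 0.3747
Ea = 8.314 * 0.3747 / 5.7200e-05 = 54461.3275 J/mol
Ea = 54.46 kJ/mol

54.46 kJ/mol


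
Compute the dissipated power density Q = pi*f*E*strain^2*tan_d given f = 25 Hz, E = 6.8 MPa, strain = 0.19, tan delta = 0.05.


Q = pi * f * E * strain^2 * tan_d
= pi * 25 * 6.8 * 0.19^2 * 0.05
= pi * 25 * 6.8 * 0.0361 * 0.05
= 0.9640

Q = 0.9640


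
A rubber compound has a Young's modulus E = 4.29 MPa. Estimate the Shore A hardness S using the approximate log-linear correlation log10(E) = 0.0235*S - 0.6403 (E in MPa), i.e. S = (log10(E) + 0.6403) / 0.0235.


log10(E) = 0.0235*S - 0.6403  =>  S = (log10(E) + 0.6403) / 0.0235
log10(4.29) = 0.632457
S = (0.632457 + 0.6403) / 0.0235 = 1.272757 / 0.0235
S = 54.2

Shore A = 54.2


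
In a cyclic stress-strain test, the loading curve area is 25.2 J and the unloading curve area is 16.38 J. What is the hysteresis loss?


Hysteresis loss = loading - unloading
= 25.2 - 16.38
= 8.82 J

8.82 J


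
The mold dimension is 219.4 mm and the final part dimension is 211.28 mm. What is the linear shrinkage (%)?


Shrinkage = (mold - part) / mold * 100
= (219.4 - 211.28) / 219.4 * 100
= 8.12 / 219.4 * 100
= 3.7%

3.7%


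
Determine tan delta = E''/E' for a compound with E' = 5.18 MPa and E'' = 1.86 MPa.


tan delta = E'' / E'
= 1.86 / 5.18
= 0.3591

tan delta = 0.3591


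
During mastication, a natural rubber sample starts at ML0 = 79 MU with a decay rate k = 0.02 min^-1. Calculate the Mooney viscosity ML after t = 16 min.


ML = ML0 * exp(-k * t)
ML = 79 * exp(-0.02 * 16)
ML = 79 * 0.7261
ML = 57.37 MU

57.37 MU


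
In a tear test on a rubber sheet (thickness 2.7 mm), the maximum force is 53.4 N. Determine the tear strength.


Tear strength = force / thickness
= 53.4 / 2.7
= 19.78 N/mm

19.78 N/mm


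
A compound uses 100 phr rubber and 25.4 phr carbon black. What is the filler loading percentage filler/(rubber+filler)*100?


Filler % = filler / (rubber + filler) * 100
= 25.4 / (100 + 25.4) * 100
= 25.4 / 125.4 * 100
= 20.26%

20.26%


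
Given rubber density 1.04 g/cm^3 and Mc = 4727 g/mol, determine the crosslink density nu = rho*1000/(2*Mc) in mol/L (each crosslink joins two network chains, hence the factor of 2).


nu = rho * 1000 / (2 * Mc)
nu = 1.04 * 1000 / (2 * 4727)
nu = 1040.0 / 9454
nu = 0.1100 mol/L

0.1100 mol/L


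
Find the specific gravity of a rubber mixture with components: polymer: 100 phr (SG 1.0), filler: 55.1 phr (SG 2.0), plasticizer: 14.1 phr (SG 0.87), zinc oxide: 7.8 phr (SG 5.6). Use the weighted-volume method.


Sum of weights = 177.0
Volume contributions:
  polymer: 100/1.0 = 100.0000
  filler: 55.1/2.0 = 27.5500
  plasticizer: 14.1/0.87 = 16.2069
  zinc oxide: 7.8/5.6 = 1.3929
Sum of volumes = 145.1498
SG = 177.0 / 145.1498 = 1.219

SG = 1.219


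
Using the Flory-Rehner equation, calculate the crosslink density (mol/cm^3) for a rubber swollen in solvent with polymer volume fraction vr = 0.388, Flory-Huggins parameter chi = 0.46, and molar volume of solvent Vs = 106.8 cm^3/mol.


ln(1 - vr) = ln(1 - 0.388) = -0.4910
Numerator = -((-0.4910) + 0.388 + 0.46 * 0.388^2) = 0.0338
Denominator = 106.8 * (0.388^(1/3) - 0.388/2) = 57.1768
nu = 0.0338 / 57.1768 = 5.9067e-04 mol/cm^3

5.9067e-04 mol/cm^3


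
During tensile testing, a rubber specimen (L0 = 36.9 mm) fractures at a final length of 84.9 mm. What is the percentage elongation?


Elongation = (Lf - L0) / L0 * 100
= (84.9 - 36.9) / 36.9 * 100
= 48.0 / 36.9 * 100
= 130.1%

130.1%


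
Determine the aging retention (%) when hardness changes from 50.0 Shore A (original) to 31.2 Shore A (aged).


Retention = aged / original * 100
= 31.2 / 50.0 * 100
= 62.4%

62.4%


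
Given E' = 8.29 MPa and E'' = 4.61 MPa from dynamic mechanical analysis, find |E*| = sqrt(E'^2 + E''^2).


|E*| = sqrt(E'^2 + E''^2)
= sqrt(8.29^2 + 4.61^2)
= sqrt(68.7241 + 21.2521)
= 9.486 MPa

9.486 MPa


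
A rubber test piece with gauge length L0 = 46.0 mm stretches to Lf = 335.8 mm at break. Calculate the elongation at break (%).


Elongation = (Lf - L0) / L0 * 100
= (335.8 - 46.0) / 46.0 * 100
= 289.8 / 46.0 * 100
= 630.0%

630.0%


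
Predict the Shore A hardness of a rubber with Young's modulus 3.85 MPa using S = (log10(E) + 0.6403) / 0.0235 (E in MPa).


log10(E) = 0.0235*S - 0.6403  =>  S = (log10(E) + 0.6403) / 0.0235
log10(3.85) = 0.585461
S = (0.585461 + 0.6403) / 0.0235 = 1.225761 / 0.0235
S = 52.2

Shore A = 52.2


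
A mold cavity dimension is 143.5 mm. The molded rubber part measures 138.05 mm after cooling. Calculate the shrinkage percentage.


Shrinkage = (mold - part) / mold * 100
= (143.5 - 138.05) / 143.5 * 100
= 5.45 / 143.5 * 100
= 3.8%

3.8%


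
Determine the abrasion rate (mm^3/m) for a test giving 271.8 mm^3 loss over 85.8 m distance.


Rate = volume_loss / distance
= 271.8 / 85.8
= 3.168 mm^3/m

3.168 mm^3/m


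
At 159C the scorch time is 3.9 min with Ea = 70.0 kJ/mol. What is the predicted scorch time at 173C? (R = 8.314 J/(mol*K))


Convert temperatures: T1 = 159 + 273.15 = 432.15 K, T2 = 173 + 273.15 = 446.15 K
ts2_new = 3.9 * exp(70000 / 8.314 * (1/446.15 - 1/432.15))
1/T2 - 1/T1 = -7.2613e-05
ts2_new = 2.12 min

2.12 min


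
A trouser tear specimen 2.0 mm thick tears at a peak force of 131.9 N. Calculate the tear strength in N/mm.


Tear strength = force / thickness
= 131.9 / 2.0
= 65.95 N/mm

65.95 N/mm


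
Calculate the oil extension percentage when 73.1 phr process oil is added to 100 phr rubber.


Oil % = oil / (100 + oil) * 100
= 73.1 / (100 + 73.1) * 100
= 73.1 / 173.1 * 100
= 42.23%

42.23%


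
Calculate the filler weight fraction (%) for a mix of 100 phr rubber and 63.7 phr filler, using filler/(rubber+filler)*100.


Filler % = filler / (rubber + filler) * 100
= 63.7 / (100 + 63.7) * 100
= 63.7 / 163.7 * 100
= 38.91%

38.91%


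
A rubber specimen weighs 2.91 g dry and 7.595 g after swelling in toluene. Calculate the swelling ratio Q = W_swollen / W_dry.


Q = W_swollen / W_dry
Q = 7.595 / 2.91
Q = 2.61

Q = 2.61


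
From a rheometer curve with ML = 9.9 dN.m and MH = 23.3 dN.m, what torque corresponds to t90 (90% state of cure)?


M90 = ML + 0.9 * (MH - ML)
M90 = 9.9 + 0.9 * (23.3 - 9.9)
M90 = 9.9 + 0.9 * 13.4
M90 = 21.96 dN.m

21.96 dN.m


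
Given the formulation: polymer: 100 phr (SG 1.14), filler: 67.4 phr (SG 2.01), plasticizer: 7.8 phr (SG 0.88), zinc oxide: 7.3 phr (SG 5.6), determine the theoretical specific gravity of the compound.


Sum of weights = 182.5
Volume contributions:
  polymer: 100/1.14 = 87.7193
  filler: 67.4/2.01 = 33.5323
  plasticizer: 7.8/0.88 = 8.8636
  zinc oxide: 7.3/5.6 = 1.3036
Sum of volumes = 131.4188
SG = 182.5 / 131.4188 = 1.389

SG = 1.389


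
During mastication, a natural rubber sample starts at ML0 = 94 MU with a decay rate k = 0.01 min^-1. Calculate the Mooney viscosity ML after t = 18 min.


ML = ML0 * exp(-k * t)
ML = 94 * exp(-0.01 * 18)
ML = 94 * 0.8353
ML = 78.52 MU

78.52 MU


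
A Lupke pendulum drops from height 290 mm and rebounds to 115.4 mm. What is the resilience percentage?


Resilience = h_rebound / h_drop * 100
= 115.4 / 290 * 100
= 39.8%

39.8%


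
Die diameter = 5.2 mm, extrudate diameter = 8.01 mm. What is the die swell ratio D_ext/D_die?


Die swell ratio = D_extrudate / D_die
= 8.01 / 5.2
= 1.54

Die swell = 1.54


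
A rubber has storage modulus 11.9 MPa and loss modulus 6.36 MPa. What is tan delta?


tan delta = E'' / E'
= 6.36 / 11.9
= 0.5345

tan delta = 0.5345


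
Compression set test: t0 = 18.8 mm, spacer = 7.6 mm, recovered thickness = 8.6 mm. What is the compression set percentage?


CS = (t0 - recovered) / (t0 - ts) * 100
= (18.8 - 8.6) / (18.8 - 7.6) * 100
= 10.2 / 11.2 * 100
= 91.1%

91.1%


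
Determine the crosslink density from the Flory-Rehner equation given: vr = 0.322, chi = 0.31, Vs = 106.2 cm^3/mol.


ln(1 - vr) = ln(1 - 0.322) = -0.3886
Numerator = -((-0.3886) + 0.322 + 0.31 * 0.322^2) = 0.0345
Denominator = 106.2 * (0.322^(1/3) - 0.322/2) = 55.6926
nu = 0.0345 / 55.6926 = 6.1886e-04 mol/cm^3

6.1886e-04 mol/cm^3
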